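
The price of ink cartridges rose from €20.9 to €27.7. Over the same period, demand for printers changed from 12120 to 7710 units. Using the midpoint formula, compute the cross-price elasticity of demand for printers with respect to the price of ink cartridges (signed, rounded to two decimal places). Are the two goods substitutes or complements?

%ΔQ_{printers} = (7710 − 12120)/avg = -4410/9915 = -0.444780…
%ΔP_{ink cartridges} = (27.7 − 20.9)/avg = 6.8/24.3 = 0.279835…
E_cross = (-4410/9915) / (6.8/24.3) = -1.5894…
E_cross < 0 ⇒ the goods are complements.

-1.59; complements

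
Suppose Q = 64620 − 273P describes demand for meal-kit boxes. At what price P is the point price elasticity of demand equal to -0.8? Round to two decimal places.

105.20

Ed = −273P/(64620 − 273P). Set this equal to -0.8:
273P = 0.8·(64620 − 273P) ⇒ 273P(1 + 0.8) = 0.8·64620
P = 0.8·64620 / (273·1.8) = 105.2014…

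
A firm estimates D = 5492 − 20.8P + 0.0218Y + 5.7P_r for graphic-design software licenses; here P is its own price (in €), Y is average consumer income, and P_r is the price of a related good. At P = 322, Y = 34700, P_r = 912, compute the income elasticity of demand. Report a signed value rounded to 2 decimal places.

0.16

At the given values, D = 5492 − 20.8(322) + 0.0218(34700) + 5.7(912) = 4749.26.
∂D/∂Y = 0.0218.
E = (0.0218) × (34700/4749.26) = 0.1592…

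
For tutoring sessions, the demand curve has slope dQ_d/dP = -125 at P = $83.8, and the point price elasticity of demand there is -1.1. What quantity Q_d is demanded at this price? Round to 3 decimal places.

Ed = (dQ_d/dP)·(P/Q_d) ⇒ Q_d = (dQ_d/dP)·P/Ed = (-125)·83.8/(-1.1) = 9522.72727…

9522.727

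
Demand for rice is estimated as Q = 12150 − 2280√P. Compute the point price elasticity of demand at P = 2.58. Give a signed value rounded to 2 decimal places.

-0.22

dQ/dP = −2280/(2√P) = -709.733. At P = 2.58, Q = 8487.78.
Ed = (dQ/dP)·(P/Q) = (-709.733) × (2.58/8487.78) = -0.2157…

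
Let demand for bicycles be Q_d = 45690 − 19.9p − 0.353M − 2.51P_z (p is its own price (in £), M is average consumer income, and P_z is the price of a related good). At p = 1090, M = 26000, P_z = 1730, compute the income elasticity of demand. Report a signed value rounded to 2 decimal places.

-0.88

At the given values, Q_d = 45690 − 19.9(1090) − 0.353(26000) − 2.51(1730) = 10478.7.
∂Q_d/∂M = -0.353.
E = (-0.353) × (26000/10478.7) = -0.8758…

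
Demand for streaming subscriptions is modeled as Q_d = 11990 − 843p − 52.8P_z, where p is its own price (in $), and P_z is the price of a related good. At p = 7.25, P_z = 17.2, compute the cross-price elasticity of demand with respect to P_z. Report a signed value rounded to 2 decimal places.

-0.18

At the given values, Q_d = 11990 − 843(7.25) − 52.8(17.2) = 4970.09.
∂Q_d/∂P_z = -52.8.
E = (-52.8) × (17.2/4970.09) = -0.1827…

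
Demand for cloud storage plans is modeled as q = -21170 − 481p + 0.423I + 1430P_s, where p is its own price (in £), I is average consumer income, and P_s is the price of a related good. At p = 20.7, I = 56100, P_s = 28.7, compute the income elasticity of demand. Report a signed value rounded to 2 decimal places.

0.71

At the given values, q = -21170 − 481(20.7) + 0.423(56100) + 1430(28.7) = 33644.6.
∂q/∂I = 0.423.
E = (0.423) × (56100/33644.6) = 0.7053…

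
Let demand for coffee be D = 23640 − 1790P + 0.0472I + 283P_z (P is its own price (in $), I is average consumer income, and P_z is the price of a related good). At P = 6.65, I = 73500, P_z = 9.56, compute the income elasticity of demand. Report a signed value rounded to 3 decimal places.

At the given values, D = 23640 − 1790(6.65) + 0.0472(73500) + 283(9.56) = 17911.18.
∂D/∂I = 0.0472.
E = (0.0472) × (73500/17911.18) = 0.19368…

0.194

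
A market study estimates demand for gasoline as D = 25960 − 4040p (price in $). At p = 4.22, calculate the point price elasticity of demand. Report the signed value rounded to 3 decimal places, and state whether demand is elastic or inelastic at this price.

-1.913; elastic

dD/dp = −4040. At p = 4.22, D = 25960 − 4040(4.22) = 8911.2.
Ed = (dD/dp)·(p/D) = −4040 × (4.22/8911.2) = -1.91318…
|Ed| = 1.913 > 1, so demand is elastic.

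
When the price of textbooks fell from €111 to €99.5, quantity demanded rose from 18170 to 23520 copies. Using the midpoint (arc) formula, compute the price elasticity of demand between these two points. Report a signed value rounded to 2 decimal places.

%ΔQ = (23520 − 18170) / [(18170 + 23520)/2] = 5350/20845 = 0.256656…
%ΔP = (99.5 − 111) / [(111 + 99.5)/2] = -11.5/105.25 = -0.109263…
Arc Ed = %ΔQ / %ΔP = (5350/20845) / (-11.5/105.25) = -2.3489…

-2.35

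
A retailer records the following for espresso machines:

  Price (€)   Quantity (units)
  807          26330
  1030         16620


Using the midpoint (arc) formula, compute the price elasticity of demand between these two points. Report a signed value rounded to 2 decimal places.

-1.86

%ΔQ = (16620 − 26330) / [(26330 + 16620)/2] = -9710/21475 = -0.452153…
%ΔP = (1030 − 807) / [(807 + 1030)/2] = 223/918.5 = 0.242787…
Arc Ed = %ΔQ / %ΔP = (-9710/21475) / (223/918.5) = -1.8623…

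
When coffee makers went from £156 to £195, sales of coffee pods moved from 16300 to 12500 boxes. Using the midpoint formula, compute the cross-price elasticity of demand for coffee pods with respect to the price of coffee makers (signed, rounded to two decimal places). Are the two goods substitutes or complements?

%ΔQ_{coffee pods} = (12500 − 16300)/avg = -3800/14400 = -0.263888…
%ΔP_{coffee makers} = (195 − 156)/avg = 39/175.5 = 0.222222…
E_cross = (-3800/14400) / (39/175.5) = -1.1875
E_cross < 0 ⇒ the goods are complements.

-1.19; complements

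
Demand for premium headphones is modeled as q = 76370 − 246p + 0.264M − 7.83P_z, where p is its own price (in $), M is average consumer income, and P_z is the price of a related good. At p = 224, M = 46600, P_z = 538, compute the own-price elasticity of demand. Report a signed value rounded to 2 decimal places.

At the given values, q = 76370 − 246(224) + 0.264(46600) − 7.83(538) = 29355.86.
∂q/∂p = −246.
E = (-246) × (224/29355.86) = -1.8771…

-1.88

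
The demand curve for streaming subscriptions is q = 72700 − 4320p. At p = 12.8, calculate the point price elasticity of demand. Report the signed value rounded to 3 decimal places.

-3.177

dq/dp = −4320. At p = 12.8, q = 72700 − 4320(12.8) = 17404.
Ed = (dq/dp)·(p/q) = −4320 × (12.8/17404) = -3.17720…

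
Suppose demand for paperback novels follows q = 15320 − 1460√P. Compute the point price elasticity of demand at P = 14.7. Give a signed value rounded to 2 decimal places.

-0.29

dq/dP = −1460/(2√P) = -190.399. At P = 14.7, q = 9722.28.
Ed = (dq/dP)·(P/q) = (-190.399) × (14.7/9722.28) = -0.2878…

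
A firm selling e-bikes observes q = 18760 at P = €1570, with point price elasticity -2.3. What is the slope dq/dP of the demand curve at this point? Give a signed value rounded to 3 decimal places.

-27.483

Ed = (dq/dP)·(P/q) ⇒ dq/dP = Ed·q/P = (-2.3)·18760/1570 = -27.48280…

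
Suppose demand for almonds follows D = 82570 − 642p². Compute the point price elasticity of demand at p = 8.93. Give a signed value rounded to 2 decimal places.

dD/dp = −2·642·p = -11466.12. At p = 8.93, D = 31373.7742.
Ed = (dD/dp)·(p/D) = (-11466.12) × (8.93/31373.7742) = -3.2636…

-3.26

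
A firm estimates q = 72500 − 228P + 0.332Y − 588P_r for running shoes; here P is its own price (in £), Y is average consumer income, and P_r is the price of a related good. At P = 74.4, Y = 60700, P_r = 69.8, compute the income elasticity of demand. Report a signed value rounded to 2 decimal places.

0.58

At the given values, q = 72500 − 228(74.4) + 0.332(60700) − 588(69.8) = 34646.8.
∂q/∂Y = 0.332.
E = (0.332) × (60700/34646.8) = 0.5816…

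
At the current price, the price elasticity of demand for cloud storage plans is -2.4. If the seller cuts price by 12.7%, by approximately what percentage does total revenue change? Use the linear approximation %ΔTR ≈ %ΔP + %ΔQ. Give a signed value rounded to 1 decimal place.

+17.8%

%ΔQ ≈ Ed × %ΔP = (-2.4) × (-12.7%) = +30.4800%
%ΔTR ≈ %ΔP + %ΔQ = (-12.7%) + (+30.4800%) = +17.7800%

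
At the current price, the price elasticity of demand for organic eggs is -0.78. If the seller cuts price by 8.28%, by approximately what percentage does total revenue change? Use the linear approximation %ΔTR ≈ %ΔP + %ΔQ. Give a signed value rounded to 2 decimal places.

%ΔQ ≈ Ed × %ΔP = (-0.78) × (-8.28%) = +6.4584%
%ΔTR ≈ %ΔP + %ΔQ = (-8.28%) + (+6.4584%) = -1.8216%

-1.82%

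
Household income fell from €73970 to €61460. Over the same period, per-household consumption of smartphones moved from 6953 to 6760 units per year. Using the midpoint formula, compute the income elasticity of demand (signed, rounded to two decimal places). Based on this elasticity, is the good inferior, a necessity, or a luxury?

0.15; necessity

%ΔQ = (6760 − 6953)/[( 6953 + 6760)/2] = -193/6856.5 = -0.028148…
%ΔIncome = (61460 − 73970)/[( 73970 + 61460)/2] = -12510/67715 = -0.184744…
E_income = (-193/6856.5) / (-12510/67715) = 0.1523…
0 < E_income < 1 ⇒ normal good, necessity.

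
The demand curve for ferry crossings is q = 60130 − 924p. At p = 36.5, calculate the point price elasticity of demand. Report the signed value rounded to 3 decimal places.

-1.277

dq/dp = −924. At p = 36.5, q = 60130 − 924(36.5) = 26404.
Ed = (dq/dp)·(p/q) = −924 × (36.5/26404) = -1.27730…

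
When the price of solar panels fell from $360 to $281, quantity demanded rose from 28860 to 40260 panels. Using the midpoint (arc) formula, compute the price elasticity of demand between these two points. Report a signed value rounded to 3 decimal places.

%ΔQ = (40260 − 28860) / [(28860 + 40260)/2] = 11400/34560 = 0.329861…
%ΔP = (281 − 360) / [(360 + 281)/2] = -79/320.5 = -0.246489…
Arc Ed = %ΔQ / %ΔP = (11400/34560) / (-79/320.5) = -1.33823…

-1.338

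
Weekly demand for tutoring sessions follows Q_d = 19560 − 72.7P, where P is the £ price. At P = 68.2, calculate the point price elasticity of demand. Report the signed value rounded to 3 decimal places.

-0.340

dQ_d/dP = −72.7. At P = 68.2, Q_d = 19560 − 72.7(68.2) = 14601.86.
Ed = (dQ_d/dP)·(P/Q_d) = −72.7 × (68.2/14601.86) = -0.33955…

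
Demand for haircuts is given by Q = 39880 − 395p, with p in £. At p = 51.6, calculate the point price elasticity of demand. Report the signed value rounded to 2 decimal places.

-1.05

dQ/dp = −395. At p = 51.6, Q = 39880 − 395(51.6) = 19498.
Ed = (dQ/dp)·(p/Q) = −395 × (51.6/19498) = -1.0453…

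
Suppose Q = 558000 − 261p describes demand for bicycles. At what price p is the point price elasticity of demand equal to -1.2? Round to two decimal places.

Ed = −261p/(558000 − 261p). Set this equal to -1.2:
261p = 1.2·(558000 − 261p) ⇒ 261p(1 + 1.2) = 1.2·558000
p = 1.2·558000 / (261·2.2) = 1166.1442…

1166.14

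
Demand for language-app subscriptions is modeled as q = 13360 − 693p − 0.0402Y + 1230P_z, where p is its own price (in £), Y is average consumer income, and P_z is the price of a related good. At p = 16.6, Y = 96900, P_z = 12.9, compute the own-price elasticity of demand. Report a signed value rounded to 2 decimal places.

-0.83

At the given values, q = 13360 − 693(16.6) − 0.0402(96900) + 1230(12.9) = 13827.82.
∂q/∂p = −693.
E = (-693) × (16.6/13827.82) = -0.8319…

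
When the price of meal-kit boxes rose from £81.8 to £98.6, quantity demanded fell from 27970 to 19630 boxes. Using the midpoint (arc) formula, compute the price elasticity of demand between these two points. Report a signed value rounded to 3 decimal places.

-1.881

%ΔQ = (19630 − 27970) / [(27970 + 19630)/2] = -8340/23800 = -0.350420…
%ΔP = (98.6 − 81.8) / [(81.8 + 98.6)/2] = 16.8/90.2 = 0.186252…
Arc Ed = %ΔQ / %ΔP = (-8340/23800) / (16.8/90.2) = -1.88142…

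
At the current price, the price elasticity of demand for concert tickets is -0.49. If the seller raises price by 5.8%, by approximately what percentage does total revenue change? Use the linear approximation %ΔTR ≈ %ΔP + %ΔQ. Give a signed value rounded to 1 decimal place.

%ΔQ ≈ Ed × %ΔP = (-0.49) × (+5.8%) = -2.8420%
%ΔTR ≈ %ΔP + %ΔQ = (+5.8%) + (-2.8420%) = +2.9580%

+3.0%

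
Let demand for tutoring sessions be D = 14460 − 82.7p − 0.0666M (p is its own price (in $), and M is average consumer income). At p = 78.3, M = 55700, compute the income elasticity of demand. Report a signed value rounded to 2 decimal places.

-0.87

At the given values, D = 14460 − 82.7(78.3) − 0.0666(55700) = 4274.97.
∂D/∂M = -0.0666.
E = (-0.0666) × (55700/4274.97) = -0.8677…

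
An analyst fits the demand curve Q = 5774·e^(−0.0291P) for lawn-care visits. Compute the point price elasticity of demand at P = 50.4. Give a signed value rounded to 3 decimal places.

-1.467

dQ/dP = −0.0291·Q = -38.7629. At P = 50.4, Q = 1332.06.
Ed = (dQ/dP)·(P/Q) = (-38.7629) × (50.4/1332.06) = -1.46664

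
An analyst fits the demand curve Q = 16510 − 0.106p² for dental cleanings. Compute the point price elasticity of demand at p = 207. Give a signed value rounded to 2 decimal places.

dQ/dp = −2·0.106·p = -43.884. At p = 207, Q = 11968.006.
Ed = (dQ/dp)·(p/Q) = (-43.884) × (207/11968.006) = -0.7590…

-0.76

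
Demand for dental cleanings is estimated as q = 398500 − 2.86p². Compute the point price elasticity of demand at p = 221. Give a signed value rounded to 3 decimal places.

-1.079

dq/dp = −2·2.86·p = -1264.12. At p = 221, q = 258814.74.
Ed = (dq/dp)·(p/q) = (-1264.12) × (221/258814.74) = -1.07942…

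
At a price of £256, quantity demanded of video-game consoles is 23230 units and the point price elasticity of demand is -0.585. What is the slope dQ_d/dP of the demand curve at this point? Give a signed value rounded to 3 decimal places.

-53.084

Ed = (dQ_d/dP)·(P/Q_d) ⇒ dQ_d/dP = Ed·Q_d/P = (-0.585)·23230/256 = -53.08417…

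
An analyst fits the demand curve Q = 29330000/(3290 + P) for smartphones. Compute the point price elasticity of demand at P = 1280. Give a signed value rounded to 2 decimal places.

dQ/dP = −29330000/(3290 + P)² = -1.40436. At P = 1280, Q = 6417.94.
Ed = (dQ/dP)·(P/Q) = (-1.40436) × (1280/6417.94) = -0.2800…

-0.28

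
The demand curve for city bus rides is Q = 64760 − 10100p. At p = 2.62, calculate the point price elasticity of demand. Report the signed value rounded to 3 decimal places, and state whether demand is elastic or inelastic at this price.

dQ/dp = −10100. At p = 2.62, Q = 64760 − 10100(2.62) = 38298.
Ed = (dQ/dp)·(p/Q) = −10100 × (2.62/38298) = -0.69094…
|Ed| = 0.691 < 1, so demand is inelastic.

-0.691; inelastic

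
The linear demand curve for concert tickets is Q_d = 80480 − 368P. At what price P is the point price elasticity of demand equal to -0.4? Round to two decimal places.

Ed = −368P/(80480 − 368P). Set this equal to -0.4:
368P = 0.4·(80480 − 368P) ⇒ 368P(1 + 0.4) = 0.4·80480
P = 0.4·80480 / (368·1.4) = 62.4844…

62.48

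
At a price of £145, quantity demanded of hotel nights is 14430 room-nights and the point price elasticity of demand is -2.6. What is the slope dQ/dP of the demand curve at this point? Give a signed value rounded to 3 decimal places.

Ed = (dQ/dP)·(P/Q) ⇒ dQ/dP = Ed·Q/P = (-2.6)·14430/145 = -258.74482…

-258.745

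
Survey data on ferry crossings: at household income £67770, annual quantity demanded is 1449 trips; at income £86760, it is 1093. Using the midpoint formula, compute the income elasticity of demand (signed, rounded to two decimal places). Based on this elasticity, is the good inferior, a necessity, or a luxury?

%ΔQ = (1093 − 1449)/[( 1449 + 1093)/2] = -356/1271 = -0.280094…
%ΔIncome = (86760 − 67770)/[( 67770 + 86760)/2] = 18990/77265 = 0.245777…
E_income = (-356/1271) / (18990/77265) = -1.1396…
E_income < 0 ⇒ inferior good.

-1.14; inferior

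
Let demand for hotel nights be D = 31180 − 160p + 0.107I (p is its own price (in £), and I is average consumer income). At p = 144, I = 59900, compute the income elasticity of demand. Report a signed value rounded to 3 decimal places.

At the given values, D = 31180 − 160(144) + 0.107(59900) = 14549.3.
∂D/∂I = 0.107.
E = (0.107) × (59900/14549.3) = 0.44052…

0.441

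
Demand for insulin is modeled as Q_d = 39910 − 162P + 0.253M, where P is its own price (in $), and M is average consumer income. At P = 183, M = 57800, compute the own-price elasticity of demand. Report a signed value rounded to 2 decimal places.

At the given values, Q_d = 39910 − 162(183) + 0.253(57800) = 24887.4.
∂Q_d/∂P = −162.
E = (-162) × (183/24887.4) = -1.1912…

-1.19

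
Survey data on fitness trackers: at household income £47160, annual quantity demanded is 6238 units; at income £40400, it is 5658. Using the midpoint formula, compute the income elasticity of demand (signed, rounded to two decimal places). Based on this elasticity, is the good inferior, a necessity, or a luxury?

0.63; necessity

%ΔQ = (5658 − 6238)/[( 6238 + 5658)/2] = -580/5948 = -0.097511…
%ΔIncome = (40400 − 47160)/[( 47160 + 40400)/2] = -6760/43780 = -0.154408…
E_income = (-580/5948) / (-6760/43780) = 0.6315…
0 < E_income < 1 ⇒ normal good, necessity.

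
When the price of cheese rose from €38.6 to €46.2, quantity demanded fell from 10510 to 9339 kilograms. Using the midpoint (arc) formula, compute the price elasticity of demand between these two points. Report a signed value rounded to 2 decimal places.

%ΔQ = (9339 − 10510) / [(10510 + 9339)/2] = -1171/9924.5 = -0.117990…
%ΔP = (46.2 − 38.6) / [(38.6 + 46.2)/2] = 7.6/42.4 = 0.179245…
Arc Ed = %ΔQ / %ΔP = (-1171/9924.5) / (7.6/42.4) = -0.6582…

-0.66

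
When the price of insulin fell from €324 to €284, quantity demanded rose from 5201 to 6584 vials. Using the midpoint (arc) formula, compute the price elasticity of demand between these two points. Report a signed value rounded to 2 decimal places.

-1.78

%ΔQ = (6584 − 5201) / [(5201 + 6584)/2] = 1383/5892.5 = 0.234705…
%ΔP = (284 − 324) / [(324 + 284)/2] = -40/304 = -0.131578…
Arc Ed = %ΔQ / %ΔP = (1383/5892.5) / (-40/304) = -1.7837…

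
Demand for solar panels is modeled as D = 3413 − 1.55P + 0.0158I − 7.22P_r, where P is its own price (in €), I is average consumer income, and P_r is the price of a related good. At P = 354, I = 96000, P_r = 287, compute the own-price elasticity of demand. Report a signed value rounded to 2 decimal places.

-0.24

At the given values, D = 3413 − 1.55(354) + 0.0158(96000) − 7.22(287) = 2308.96.
∂D/∂P = −1.55.
E = (-1.55) × (354/2308.96) = -0.2376…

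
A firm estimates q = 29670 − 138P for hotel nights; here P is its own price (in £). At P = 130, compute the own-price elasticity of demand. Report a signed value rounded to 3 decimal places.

At the given values, q = 29670 − 138(130) = 11730.
∂q/∂P = −138.
E = (-138) × (130/11730) = -1.52941…

-1.529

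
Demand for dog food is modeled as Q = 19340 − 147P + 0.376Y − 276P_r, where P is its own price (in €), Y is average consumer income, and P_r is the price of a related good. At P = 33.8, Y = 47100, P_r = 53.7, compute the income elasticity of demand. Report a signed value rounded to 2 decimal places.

At the given values, Q = 19340 − 147(33.8) + 0.376(47100) − 276(53.7) = 17259.8.
∂Q/∂Y = 0.376.
E = (0.376) × (47100/17259.8) = 1.0260…

1.03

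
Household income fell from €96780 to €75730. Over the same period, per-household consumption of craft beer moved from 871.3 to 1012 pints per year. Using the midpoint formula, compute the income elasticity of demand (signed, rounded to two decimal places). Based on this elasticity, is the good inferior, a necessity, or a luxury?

%ΔQ = (1012 − 871.3)/[( 871.3 + 1012)/2] = 140.7/941.65 = 0.149418…
%ΔIncome = (75730 − 96780)/[( 96780 + 75730)/2] = -21050/86255 = -0.244043…
E_income = (140.7/941.65) / (-21050/86255) = -0.6122…
E_income < 0 ⇒ inferior good.

-0.61; inferior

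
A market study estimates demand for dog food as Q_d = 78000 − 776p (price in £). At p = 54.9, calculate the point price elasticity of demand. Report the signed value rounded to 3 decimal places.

dQ_d/dp = −776. At p = 54.9, Q_d = 78000 − 776(54.9) = 35397.6.
Ed = (dQ_d/dp)·(p/Q_d) = −776 × (54.9/35397.6) = -1.20353…

-1.204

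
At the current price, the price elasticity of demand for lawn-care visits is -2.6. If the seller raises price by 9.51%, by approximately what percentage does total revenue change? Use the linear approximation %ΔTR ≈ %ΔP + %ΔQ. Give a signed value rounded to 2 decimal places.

%ΔQ ≈ Ed × %ΔP = (-2.6) × (+9.51%) = -24.7260%
%ΔTR ≈ %ΔP + %ΔQ = (+9.51%) + (-24.7260%) = -15.2160%

-15.22%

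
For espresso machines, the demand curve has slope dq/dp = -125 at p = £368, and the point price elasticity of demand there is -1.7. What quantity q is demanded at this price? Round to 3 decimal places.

Ed = (dq/dp)·(p/q) ⇒ q = (dq/dp)·p/Ed = (-125)·368/(-1.7) = 27058.82352…

27058.824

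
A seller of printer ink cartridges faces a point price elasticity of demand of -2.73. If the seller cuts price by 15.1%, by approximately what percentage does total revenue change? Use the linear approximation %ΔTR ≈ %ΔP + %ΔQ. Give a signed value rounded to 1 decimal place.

+26.1%

%ΔQ ≈ Ed × %ΔP = (-2.73) × (-15.1%) = +41.2230%
%ΔTR ≈ %ΔP + %ΔQ = (-15.1%) + (+41.2230%) = +26.1230%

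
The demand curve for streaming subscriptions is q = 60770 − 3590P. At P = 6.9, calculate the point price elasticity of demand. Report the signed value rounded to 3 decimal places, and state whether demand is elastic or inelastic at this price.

dq/dP = −3590. At P = 6.9, q = 60770 − 3590(6.9) = 35999.
Ed = (dq/dP)·(P/q) = −3590 × (6.9/35999) = -0.68810…
|Ed| = 0.688 < 1, so demand is inelastic.

-0.688; inelastic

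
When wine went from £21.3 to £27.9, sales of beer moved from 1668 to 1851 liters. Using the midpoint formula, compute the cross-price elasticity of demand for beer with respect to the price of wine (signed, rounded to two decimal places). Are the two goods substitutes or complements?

%ΔQ_{beer} = (1851 − 1668)/avg = 183/1759.5 = 0.104006…
%ΔP_{wine} = (27.9 − 21.3)/avg = 6.6/24.6 = 0.268292…
E_cross = (183/1759.5) / (6.6/24.6) = 0.3876…
E_cross > 0 ⇒ the goods are substitutes.

0.39; substitutes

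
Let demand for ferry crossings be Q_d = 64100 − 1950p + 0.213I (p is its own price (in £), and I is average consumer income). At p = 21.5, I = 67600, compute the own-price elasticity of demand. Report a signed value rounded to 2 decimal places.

-1.15

At the given values, Q_d = 64100 − 1950(21.5) + 0.213(67600) = 36573.8.
∂Q_d/∂p = −1950.
E = (-1950) × (21.5/36573.8) = -1.1463…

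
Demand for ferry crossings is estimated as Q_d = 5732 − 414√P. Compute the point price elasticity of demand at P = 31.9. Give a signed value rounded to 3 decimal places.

-0.344

dQ_d/dP = −414/(2√P) = -36.6501. At P = 31.9, Q_d = 3393.72.
Ed = (dQ_d/dP)·(P/Q_d) = (-36.6501) × (31.9/3393.72) = -0.34449…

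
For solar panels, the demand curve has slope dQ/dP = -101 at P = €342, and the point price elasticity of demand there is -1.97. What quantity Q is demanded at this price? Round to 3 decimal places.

Ed = (dQ/dP)·(P/Q) ⇒ Q = (dQ/dP)·P/Ed = (-101)·342/(-1.97) = 17534.01015…

17534.010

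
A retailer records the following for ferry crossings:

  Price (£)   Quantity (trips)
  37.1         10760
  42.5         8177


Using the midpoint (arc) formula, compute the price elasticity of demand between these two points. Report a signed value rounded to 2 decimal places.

-2.01

%ΔQ = (8177 − 10760) / [(10760 + 8177)/2] = -2583/9468.5 = -0.272799…
%ΔP = (42.5 − 37.1) / [(37.1 + 42.5)/2] = 5.4/39.8 = 0.135678…
Arc Ed = %ΔQ / %ΔP = (-2583/9468.5) / (5.4/39.8) = -2.0106…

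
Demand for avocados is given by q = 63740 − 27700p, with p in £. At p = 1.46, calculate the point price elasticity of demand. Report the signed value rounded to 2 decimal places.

dq/dp = −27700. At p = 1.46, q = 63740 − 27700(1.46) = 23298.
Ed = (dq/dp)·(p/q) = −27700 × (1.46/23298) = -1.7358…

-1.74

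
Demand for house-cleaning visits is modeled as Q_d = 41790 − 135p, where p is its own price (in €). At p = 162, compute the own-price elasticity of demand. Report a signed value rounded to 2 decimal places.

-1.10

At the given values, Q_d = 41790 − 135(162) = 19920.
∂Q_d/∂p = −135.
E = (-135) × (162/19920) = -1.0978…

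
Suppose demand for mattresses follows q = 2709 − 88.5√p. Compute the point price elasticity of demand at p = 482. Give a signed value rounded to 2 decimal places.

dq/dp = −88.5/(2√p) = -2.01553. At p = 482, q = 766.027.
Ed = (dq/dp)·(p/q) = (-2.01553) × (482/766.027) = -1.2682…

-1.27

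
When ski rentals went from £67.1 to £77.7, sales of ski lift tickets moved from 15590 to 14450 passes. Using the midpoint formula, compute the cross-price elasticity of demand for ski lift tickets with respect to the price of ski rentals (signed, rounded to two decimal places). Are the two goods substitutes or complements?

%ΔQ_{ski lift tickets} = (14450 − 15590)/avg = -1140/15020 = -0.075898…
%ΔP_{ski rentals} = (77.7 − 67.1)/avg = 10.6/72.4 = 0.146408…
E_cross = (-1140/15020) / (10.6/72.4) = -0.5184…
E_cross < 0 ⇒ the goods are complements.

-0.52; complements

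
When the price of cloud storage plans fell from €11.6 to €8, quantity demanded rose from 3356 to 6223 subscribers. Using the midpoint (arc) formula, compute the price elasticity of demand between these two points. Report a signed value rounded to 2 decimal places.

%ΔQ = (6223 − 3356) / [(3356 + 6223)/2] = 2867/4789.5 = 0.598601…
%ΔP = (8 − 11.6) / [(11.6 + 8)/2] = -3.6/9.8 = -0.367346…
Arc Ed = %ΔQ / %ΔP = (2867/4789.5) / (-3.6/9.8) = -1.6295…

-1.63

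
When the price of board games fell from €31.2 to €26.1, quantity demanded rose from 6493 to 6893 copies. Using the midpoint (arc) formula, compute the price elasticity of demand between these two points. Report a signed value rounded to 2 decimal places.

%ΔQ = (6893 − 6493) / [(6493 + 6893)/2] = 400/6693 = 0.059763…
%ΔP = (26.1 − 31.2) / [(31.2 + 26.1)/2] = -5.1/28.65 = -0.178010…
Arc Ed = %ΔQ / %ΔP = (400/6693) / (-5.1/28.65) = -0.3357…

-0.34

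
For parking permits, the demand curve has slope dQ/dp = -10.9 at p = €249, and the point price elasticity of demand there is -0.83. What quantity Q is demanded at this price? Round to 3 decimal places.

Ed = (dQ/dp)·(p/Q) ⇒ Q = (dQ/dp)·p/Ed = (-10.9)·249/(-0.83) = 3270

3270.000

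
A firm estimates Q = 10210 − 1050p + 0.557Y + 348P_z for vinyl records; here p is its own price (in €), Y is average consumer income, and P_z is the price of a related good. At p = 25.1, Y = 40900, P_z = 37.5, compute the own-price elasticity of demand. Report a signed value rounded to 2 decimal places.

-1.34

At the given values, Q = 10210 − 1050(25.1) + 0.557(40900) + 348(37.5) = 19686.3.
∂Q/∂p = −1050.
E = (-1050) × (25.1/19686.3) = -1.3387…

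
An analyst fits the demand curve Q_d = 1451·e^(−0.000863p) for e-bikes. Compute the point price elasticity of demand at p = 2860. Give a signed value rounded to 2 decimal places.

dQ_d/dp = −0.000863·Q_d = -0.106111. At p = 2860, Q_d = 122.956.
Ed = (dQ_d/dp)·(p/Q_d) = (-0.106111) × (2860/122.956) = -2.4681…

-2.47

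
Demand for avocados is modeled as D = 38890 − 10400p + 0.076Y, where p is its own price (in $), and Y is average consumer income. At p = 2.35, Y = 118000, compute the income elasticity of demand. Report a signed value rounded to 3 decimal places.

At the given values, D = 38890 − 10400(2.35) + 0.076(118000) = 23418.
∂D/∂Y = 0.076.
E = (0.076) × (118000/23418) = 0.38295…

0.383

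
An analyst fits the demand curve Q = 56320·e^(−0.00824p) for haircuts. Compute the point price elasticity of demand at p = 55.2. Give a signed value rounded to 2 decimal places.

-0.45

dQ/dp = −0.00824·Q = -294.477. At p = 55.2, Q = 35737.5.
Ed = (dQ/dp)·(p/Q) = (-294.477) × (55.2/35737.5) = -0.4548…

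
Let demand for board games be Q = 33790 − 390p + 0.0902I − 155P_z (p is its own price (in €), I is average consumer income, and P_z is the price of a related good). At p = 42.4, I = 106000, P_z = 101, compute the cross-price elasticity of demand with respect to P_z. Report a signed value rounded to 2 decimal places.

At the given values, Q = 33790 − 390(42.4) + 0.0902(106000) − 155(101) = 11160.2.
∂Q/∂P_z = -155.
E = (-155) × (101/11160.2) = -1.4027…

-1.40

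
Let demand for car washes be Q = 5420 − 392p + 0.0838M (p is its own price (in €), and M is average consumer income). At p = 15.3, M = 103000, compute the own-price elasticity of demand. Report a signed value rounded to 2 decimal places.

At the given values, Q = 5420 − 392(15.3) + 0.0838(103000) = 8053.8.
∂Q/∂p = −392.
E = (-392) × (15.3/8053.8) = -0.7446…

-0.74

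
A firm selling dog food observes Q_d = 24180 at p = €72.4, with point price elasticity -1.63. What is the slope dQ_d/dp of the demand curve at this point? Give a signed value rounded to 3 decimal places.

-544.384

Ed = (dQ_d/dp)·(p/Q_d) ⇒ dQ_d/dp = Ed·Q_d/p = (-1.63)·24180/72.4 = -544.38397…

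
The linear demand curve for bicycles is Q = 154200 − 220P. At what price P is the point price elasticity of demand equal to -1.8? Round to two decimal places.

450.58

Ed = −220P/(154200 − 220P). Set this equal to -1.8:
220P = 1.8·(154200 − 220P) ⇒ 220P(1 + 1.8) = 1.8·154200
P = 1.8·154200 / (220·2.8) = 450.5844…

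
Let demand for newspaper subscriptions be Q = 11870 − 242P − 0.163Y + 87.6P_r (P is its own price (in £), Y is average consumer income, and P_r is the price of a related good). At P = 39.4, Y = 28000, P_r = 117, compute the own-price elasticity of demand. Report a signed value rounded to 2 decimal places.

-1.19

At the given values, Q = 11870 − 242(39.4) − 0.163(28000) + 87.6(117) = 8020.4.
∂Q/∂P = −242.
E = (-242) × (39.4/8020.4) = -1.1888…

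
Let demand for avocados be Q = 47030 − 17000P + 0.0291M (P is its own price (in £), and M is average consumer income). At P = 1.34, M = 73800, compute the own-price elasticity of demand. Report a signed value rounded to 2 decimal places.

-0.86

At the given values, Q = 47030 − 17000(1.34) + 0.0291(73800) = 26397.58.
∂Q/∂P = −17000.
E = (-17000) × (1.34/26397.58) = -0.8629…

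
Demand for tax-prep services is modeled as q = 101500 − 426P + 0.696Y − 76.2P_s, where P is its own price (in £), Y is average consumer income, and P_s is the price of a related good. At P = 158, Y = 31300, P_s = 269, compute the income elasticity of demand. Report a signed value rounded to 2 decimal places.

At the given values, q = 101500 − 426(158) + 0.696(31300) − 76.2(269) = 35479.
∂q/∂Y = 0.696.
E = (0.696) × (31300/35479) = 0.6140…

0.61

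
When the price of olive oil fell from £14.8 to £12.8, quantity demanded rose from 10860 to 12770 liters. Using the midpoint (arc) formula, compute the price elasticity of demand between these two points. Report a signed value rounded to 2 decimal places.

-1.12

%ΔQ = (12770 − 10860) / [(10860 + 12770)/2] = 1910/11815 = 0.161658…
%ΔP = (12.8 − 14.8) / [(14.8 + 12.8)/2] = -2/13.8 = -0.144927…
Arc Ed = %ΔQ / %ΔP = (1910/11815) / (-2/13.8) = -1.1154…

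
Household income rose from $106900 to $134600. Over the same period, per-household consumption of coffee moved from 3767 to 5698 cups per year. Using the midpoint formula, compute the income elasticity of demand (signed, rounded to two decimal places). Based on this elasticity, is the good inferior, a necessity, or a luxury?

%ΔQ = (5698 − 3767)/[( 3767 + 5698)/2] = 1931/4732.5 = 0.408029…
%ΔIncome = (134600 − 106900)/[( 106900 + 134600)/2] = 27700/120750 = 0.229399…
E_income = (1931/4732.5) / (27700/120750) = 1.7786…
E_income > 1 ⇒ normal good, luxury.

1.78; luxury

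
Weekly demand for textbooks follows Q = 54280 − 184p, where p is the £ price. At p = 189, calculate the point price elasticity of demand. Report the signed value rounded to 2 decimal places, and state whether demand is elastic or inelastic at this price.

dQ/dp = −184. At p = 189, Q = 54280 − 184(189) = 19504.
Ed = (dQ/dp)·(p/Q) = −184 × (189/19504) = -1.7830…
|Ed| = 1.78 > 1, so demand is elastic.

-1.78; elastic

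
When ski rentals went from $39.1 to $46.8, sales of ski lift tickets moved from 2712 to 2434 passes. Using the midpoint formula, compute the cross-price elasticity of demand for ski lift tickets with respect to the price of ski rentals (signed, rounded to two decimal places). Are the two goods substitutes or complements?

%ΔQ_{ski lift tickets} = (2434 − 2712)/avg = -278/2573 = -0.108045…
%ΔP_{ski rentals} = (46.8 − 39.1)/avg = 7.7/42.95 = 0.179278…
E_cross = (-278/2573) / (7.7/42.95) = -0.6026…
E_cross < 0 ⇒ the goods are complements.

-0.60; complements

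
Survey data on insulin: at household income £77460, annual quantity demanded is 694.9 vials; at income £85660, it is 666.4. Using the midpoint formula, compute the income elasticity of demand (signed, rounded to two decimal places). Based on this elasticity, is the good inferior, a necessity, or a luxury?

-0.42; inferior

%ΔQ = (666.4 − 694.9)/[( 694.9 + 666.4)/2] = -28.5/680.65 = -0.041871…
%ΔIncome = (85660 − 77460)/[( 77460 + 85660)/2] = 8200/81560 = 0.100539…
E_income = (-28.5/680.65) / (8200/81560) = -0.4164…
E_income < 0 ⇒ inferior good.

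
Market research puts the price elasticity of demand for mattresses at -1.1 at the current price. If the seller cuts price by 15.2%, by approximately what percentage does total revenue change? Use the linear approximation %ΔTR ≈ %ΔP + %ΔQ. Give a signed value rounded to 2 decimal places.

+1.52%

%ΔQ ≈ Ed × %ΔP = (-1.1) × (-15.2%) = +16.7200%
%ΔTR ≈ %ΔP + %ΔQ = (-15.2%) + (+16.7200%) = +1.5200%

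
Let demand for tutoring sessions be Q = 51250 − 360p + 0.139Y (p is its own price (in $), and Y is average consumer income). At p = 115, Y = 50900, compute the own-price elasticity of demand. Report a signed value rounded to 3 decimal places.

-2.446

At the given values, Q = 51250 − 360(115) + 0.139(50900) = 16925.1.
∂Q/∂p = −360.
E = (-360) × (115/16925.1) = -2.44607…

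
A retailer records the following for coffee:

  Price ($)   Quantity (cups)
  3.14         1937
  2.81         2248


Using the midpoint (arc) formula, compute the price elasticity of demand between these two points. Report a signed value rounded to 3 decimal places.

-1.340

%ΔQ = (2248 − 1937) / [(1937 + 2248)/2] = 311/2092.5 = 0.148626…
%ΔP = (2.81 − 3.14) / [(3.14 + 2.81)/2] = -0.33/2.975 = -0.110924…
Arc Ed = %ΔQ / %ΔP = (311/2092.5) / (-0.33/2.975) = -1.33988…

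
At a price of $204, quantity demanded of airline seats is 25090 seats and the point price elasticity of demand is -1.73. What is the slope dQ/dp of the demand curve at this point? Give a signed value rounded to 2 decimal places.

Ed = (dQ/dp)·(p/Q) ⇒ dQ/dp = Ed·Q/p = (-1.73)·25090/204 = -212.7730…

-212.77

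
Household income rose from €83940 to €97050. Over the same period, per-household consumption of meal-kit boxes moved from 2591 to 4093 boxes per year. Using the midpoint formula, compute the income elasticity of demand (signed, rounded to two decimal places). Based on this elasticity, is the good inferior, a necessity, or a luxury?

3.10; luxury

%ΔQ = (4093 − 2591)/[( 2591 + 4093)/2] = 1502/3342 = 0.449431…
%ΔIncome = (97050 − 83940)/[( 83940 + 97050)/2] = 13110/90495 = 0.144869…
E_income = (1502/3342) / (13110/90495) = 3.1023…
E_income > 1 ⇒ normal good, luxury.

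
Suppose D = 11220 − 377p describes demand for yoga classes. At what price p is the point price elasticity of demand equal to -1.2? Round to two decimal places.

16.23

Ed = −377p/(11220 − 377p). Set this equal to -1.2:
377p = 1.2·(11220 − 377p) ⇒ 377p(1 + 1.2) = 1.2·11220
p = 1.2·11220 / (377·2.2) = 16.2334…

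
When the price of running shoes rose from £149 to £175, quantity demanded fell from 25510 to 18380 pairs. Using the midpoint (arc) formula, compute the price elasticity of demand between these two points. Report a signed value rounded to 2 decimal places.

%ΔQ = (18380 − 25510) / [(25510 + 18380)/2] = -7130/21945 = -0.324903…
%ΔP = (175 − 149) / [(149 + 175)/2] = 26/162 = 0.160493…
Arc Ed = %ΔQ / %ΔP = (-7130/21945) / (26/162) = -2.0243…

-2.02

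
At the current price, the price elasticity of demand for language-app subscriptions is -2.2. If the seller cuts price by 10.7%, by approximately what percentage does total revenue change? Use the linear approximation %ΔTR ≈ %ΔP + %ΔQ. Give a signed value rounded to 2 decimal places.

%ΔQ ≈ Ed × %ΔP = (-2.2) × (-10.7%) = +23.5400%
%ΔTR ≈ %ΔP + %ΔQ = (-10.7%) + (+23.5400%) = +12.8400%

+12.84%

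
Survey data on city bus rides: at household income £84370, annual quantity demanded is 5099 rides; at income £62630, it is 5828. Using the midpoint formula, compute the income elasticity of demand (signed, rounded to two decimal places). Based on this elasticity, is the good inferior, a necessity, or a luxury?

-0.45; inferior

%ΔQ = (5828 − 5099)/[( 5099 + 5828)/2] = 729/5463.5 = 0.133430…
%ΔIncome = (62630 − 84370)/[( 84370 + 62630)/2] = -21740/73500 = -0.295782…
E_income = (729/5463.5) / (-21740/73500) = -0.4511…
E_income < 0 ⇒ inferior good.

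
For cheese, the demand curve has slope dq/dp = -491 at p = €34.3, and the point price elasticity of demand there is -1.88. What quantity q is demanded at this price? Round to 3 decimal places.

8958.138

Ed = (dq/dp)·(p/q) ⇒ q = (dq/dp)·p/Ed = (-491)·34.3/(-1.88) = 8958.13829…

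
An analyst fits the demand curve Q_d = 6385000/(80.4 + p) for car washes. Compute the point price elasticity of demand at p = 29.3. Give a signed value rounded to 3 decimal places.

dQ_d/dp = −6385000/(80.4 + p)² = -530.576. At p = 29.3, Q_d = 58204.2.
Ed = (dQ_d/dp)·(p/Q_d) = (-530.576) × (29.3/58204.2) = -0.26709…

-0.267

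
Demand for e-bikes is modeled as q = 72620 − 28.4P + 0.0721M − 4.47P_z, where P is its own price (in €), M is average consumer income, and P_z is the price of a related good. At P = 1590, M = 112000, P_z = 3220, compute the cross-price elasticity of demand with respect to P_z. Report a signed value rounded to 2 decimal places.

At the given values, q = 72620 − 28.4(1590) + 0.0721(112000) − 4.47(3220) = 21145.8.
∂q/∂P_z = -4.47.
E = (-4.47) × (3220/21145.8) = -0.6806…

-0.68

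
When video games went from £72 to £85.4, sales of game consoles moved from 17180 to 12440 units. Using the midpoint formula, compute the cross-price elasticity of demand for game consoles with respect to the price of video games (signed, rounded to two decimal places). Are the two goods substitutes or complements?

%ΔQ_{game consoles} = (12440 − 17180)/avg = -4740/14810 = -0.320054…
%ΔP_{video games} = (85.4 − 72)/avg = 13.4/78.7 = 0.170266…
E_cross = (-4740/14810) / (13.4/78.7) = -1.8797…
E_cross < 0 ⇒ the goods are complements.

-1.88; complements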